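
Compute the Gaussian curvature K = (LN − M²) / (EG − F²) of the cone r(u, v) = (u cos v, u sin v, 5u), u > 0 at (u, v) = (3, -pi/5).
K = 0

Coefficients of the first fundamental form: E = 26, F = 0, G = u^2.
Coefficients of the second fundamental form: L = 0, M = 0, N = 5*sqrt(26)*u^2/(26*Abs(u)).
Assemble K = (LN − M²)/(EG − F²) = 0. At (u, v) = (3, -pi/5): K = 0.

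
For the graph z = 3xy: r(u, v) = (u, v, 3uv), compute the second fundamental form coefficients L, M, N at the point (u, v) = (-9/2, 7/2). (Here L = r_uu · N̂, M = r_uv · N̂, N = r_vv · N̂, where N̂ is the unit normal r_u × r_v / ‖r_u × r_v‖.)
L = 0;  M = 3*sqrt(1174)/587;  N = 0

Compute the unit normal N̂(u, v) = (-3*v/sqrt(9*u^2 + 9*v^2 + 1), -3*u/sqrt(9*u^2 + 9*v^2 + 1), 1/sqrt(9*u^2 + 9*v^2 + 1)), and the second partials r_uu, r_uv, r_vv. Take dot products:
  L(u, v) = r_uu · N̂ = 0,
  M(u, v) = r_uv · N̂ = 3/sqrt(9*u^2 + 9*v^2 + 1),
  N(u, v) = r_vv · N̂ = 0.
Evaluating at (u, v) = (-9/2, 7/2):
  L = 0, M = 3*sqrt(1174)/587, N = 0.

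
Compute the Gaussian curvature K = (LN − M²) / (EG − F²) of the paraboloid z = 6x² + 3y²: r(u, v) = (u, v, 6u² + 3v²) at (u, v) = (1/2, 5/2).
K = 18/17161

Coefficients of the first fundamental form: E = 144*u^2 + 1, F = 72*u*v, G = 36*v^2 + 1.
Coefficients of the second fundamental form: L = 12/sqrt(144*u^2 + 36*v^2 + 1), M = 0, N = 6/sqrt(144*u^2 + 36*v^2 + 1).
Assemble K = (LN − M²)/(EG − F²) = 72/(20736*u^4 + 10368*u^2*v^2 + 288*u^2 + 1296*v^4 + 72*v^2 + 1). At (u, v) = (1/2, 5/2): K = 18/17161.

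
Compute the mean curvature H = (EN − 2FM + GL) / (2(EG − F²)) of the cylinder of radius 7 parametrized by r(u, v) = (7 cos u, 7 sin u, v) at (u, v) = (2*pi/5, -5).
H = -1/14

With E = 49, F = 0, G = 1, L = -7, M = 0, N = 0, assemble
  H = (EN − 2FM + GL) / (2(EG − F²)) = -1/14.
At (u, v) = (2*pi/5, -5): H = -1/14.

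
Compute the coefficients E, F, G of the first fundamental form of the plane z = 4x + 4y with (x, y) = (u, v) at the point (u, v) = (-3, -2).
E = 17;  F = 16;  G = 17

Partials: r_u = (1, 0, 4), r_v = (0, 1, 4). As functions of (u, v):
  E = r_u · r_u = 17,
  F = r_u · r_v = 16,
  G = r_v · r_v = 17.
Evaluating at (u, v) = (-3, -2): E = 17, F = 16, G = 17.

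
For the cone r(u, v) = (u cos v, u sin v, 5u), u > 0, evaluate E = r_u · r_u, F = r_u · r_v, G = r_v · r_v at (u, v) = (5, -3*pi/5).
E = 26;  F = 0;  G = 25

Partials: r_u = (cos(v), sin(v), 5), r_v = (-u*sin(v), u*cos(v), 0). As functions of (u, v):
  E = r_u · r_u = 26,
  F = r_u · r_v = 0,
  G = r_v · r_v = u^2.
Evaluating at (u, v) = (5, -3*pi/5): E = 26, F = 0, G = 25.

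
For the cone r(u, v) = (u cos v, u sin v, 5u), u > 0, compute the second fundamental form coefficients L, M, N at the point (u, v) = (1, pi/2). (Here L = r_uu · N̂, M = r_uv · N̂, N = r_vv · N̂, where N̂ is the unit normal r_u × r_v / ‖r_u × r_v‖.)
L = 0;  M = 0;  N = 5*sqrt(26)/26

Compute the unit normal N̂(u, v) = (-5*sqrt(26)*u*cos(v)/(26*Abs(u)), -5*sqrt(26)*u*sin(v)/(26*Abs(u)), sqrt(26)*u/(26*Abs(u))), and the second partials r_uu, r_uv, r_vv. Take dot products:
  L(u, v) = r_uu · N̂ = 0,
  M(u, v) = r_uv · N̂ = 0,
  N(u, v) = r_vv · N̂ = 5*sqrt(26)*u^2/(26*Abs(u)).
Evaluating at (u, v) = (1, pi/2):
  L = 0, M = 0, N = 5*sqrt(26)/26.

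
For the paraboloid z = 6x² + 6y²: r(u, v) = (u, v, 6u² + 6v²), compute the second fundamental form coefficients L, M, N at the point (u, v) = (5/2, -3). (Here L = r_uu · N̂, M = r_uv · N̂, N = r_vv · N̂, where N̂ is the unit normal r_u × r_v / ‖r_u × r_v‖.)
L = 12*sqrt(13)/169;  M = 0;  N = 12*sqrt(13)/169

Compute the unit normal N̂(u, v) = (-12*u/sqrt(144*u^2 + 144*v^2 + 1), -12*v/sqrt(144*u^2 + 144*v^2 + 1), 1/sqrt(144*u^2 + 144*v^2 + 1)), and the second partials r_uu, r_uv, r_vv. Take dot products:
  L(u, v) = r_uu · N̂ = 12/sqrt(144*u^2 + 144*v^2 + 1),
  M(u, v) = r_uv · N̂ = 0,
  N(u, v) = r_vv · N̂ = 12/sqrt(144*u^2 + 144*v^2 + 1).
Evaluating at (u, v) = (5/2, -3):
  L = 12*sqrt(13)/169, M = 0, N = 12*sqrt(13)/169.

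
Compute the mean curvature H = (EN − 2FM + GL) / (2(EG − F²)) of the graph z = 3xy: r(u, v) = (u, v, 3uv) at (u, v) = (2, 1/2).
H = -216*sqrt(157)/24649

With E = 9*v^2 + 1, F = 9*u*v, G = 9*u^2 + 1, L = 0, M = 3/sqrt(9*u^2 + 9*v^2 + 1), N = 0, assemble
  H = (EN − 2FM + GL) / (2(EG − F²)) = -27*u*v/(9*u^2 + 9*v^2 + 1)^(3/2).
At (u, v) = (2, 1/2): H = -216*sqrt(157)/24649.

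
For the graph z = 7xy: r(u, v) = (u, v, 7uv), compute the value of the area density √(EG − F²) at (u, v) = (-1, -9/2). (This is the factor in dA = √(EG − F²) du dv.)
√(EG − F²)|_{(-1, -9/2)} = sqrt(4169)/2

E = 49*v^2 + 1, F = 49*u*v, G = 49*u^2 + 1, so EG − F² = 49*u^2 + 49*v^2 + 1. Taking the positive square root: √(EG − F²) = sqrt(49*u^2 + 49*v^2 + 1). At (u, v) = (-1, -9/2): sqrt(4169)/2.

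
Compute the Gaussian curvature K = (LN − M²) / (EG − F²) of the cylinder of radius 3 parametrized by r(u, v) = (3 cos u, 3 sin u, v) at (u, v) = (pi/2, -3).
K = 0

Coefficients of the first fundamental form: E = 9, F = 0, G = 1.
Coefficients of the second fundamental form: L = -3, M = 0, N = 0.
Assemble K = (LN − M²)/(EG − F²) = 0. At (u, v) = (pi/2, -3): K = 0.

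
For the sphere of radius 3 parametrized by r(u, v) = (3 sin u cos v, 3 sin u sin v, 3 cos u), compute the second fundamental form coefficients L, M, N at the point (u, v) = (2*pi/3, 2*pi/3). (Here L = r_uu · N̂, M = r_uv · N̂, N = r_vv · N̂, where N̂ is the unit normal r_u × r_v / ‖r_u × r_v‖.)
L = -3;  M = 0;  N = -9/4

Compute the unit normal N̂(u, v) = (sin(u)^2*cos(v)/Abs(sin(u)), sin(u)^2*sin(v)/Abs(sin(u)), sin(2*u)/(2*Abs(sin(u)))), and the second partials r_uu, r_uv, r_vv. Take dot products:
  L(u, v) = r_uu · N̂ = -3*sin(u)/Abs(sin(u)),
  M(u, v) = r_uv · N̂ = 0,
  N(u, v) = r_vv · N̂ = -3*sin(u)^3/Abs(sin(u)).
Evaluating at (u, v) = (2*pi/3, 2*pi/3):
  L = -3, M = 0, N = -9/4.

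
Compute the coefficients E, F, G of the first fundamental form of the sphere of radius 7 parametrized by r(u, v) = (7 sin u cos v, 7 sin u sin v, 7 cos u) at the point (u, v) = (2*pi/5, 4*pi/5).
E = 49;  F = 0;  G = 49*sqrt(5)/8 + 245/8

Partials: r_u = (7*cos(u)*cos(v), 7*sin(v)*cos(u), -7*sin(u)), r_v = (-7*sin(u)*sin(v), 7*sin(u)*cos(v), 0). As functions of (u, v):
  E = r_u · r_u = 49,
  F = r_u · r_v = 0,
  G = r_v · r_v = 49*sin(u)^2.
Evaluating at (u, v) = (2*pi/5, 4*pi/5): E = 49, F = 0, G = 49*sqrt(5)/8 + 245/8.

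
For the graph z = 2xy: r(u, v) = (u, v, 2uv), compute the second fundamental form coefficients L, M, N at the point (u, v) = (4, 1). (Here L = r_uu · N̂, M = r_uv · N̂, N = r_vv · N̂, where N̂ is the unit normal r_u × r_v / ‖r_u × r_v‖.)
L = 0;  M = 2*sqrt(69)/69;  N = 0

Compute the unit normal N̂(u, v) = (-2*v/sqrt(4*u^2 + 4*v^2 + 1), -2*u/sqrt(4*u^2 + 4*v^2 + 1), 1/sqrt(4*u^2 + 4*v^2 + 1)), and the second partials r_uu, r_uv, r_vv. Take dot products:
  L(u, v) = r_uu · N̂ = 0,
  M(u, v) = r_uv · N̂ = 2/sqrt(4*u^2 + 4*v^2 + 1),
  N(u, v) = r_vv · N̂ = 0.
Evaluating at (u, v) = (4, 1):
  L = 0, M = 2*sqrt(69)/69, N = 0.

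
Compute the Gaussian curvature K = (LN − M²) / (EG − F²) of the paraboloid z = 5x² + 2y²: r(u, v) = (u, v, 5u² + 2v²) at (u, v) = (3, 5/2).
K = 40/1002001

Coefficients of the first fundamental form: E = 100*u^2 + 1, F = 40*u*v, G = 16*v^2 + 1.
Coefficients of the second fundamental form: L = 10/sqrt(100*u^2 + 16*v^2 + 1), M = 0, N = 4/sqrt(100*u^2 + 16*v^2 + 1).
Assemble K = (LN − M²)/(EG − F²) = 40/(10000*u^4 + 3200*u^2*v^2 + 200*u^2 + 256*v^4 + 32*v^2 + 1). At (u, v) = (3, 5/2): K = 40/1002001.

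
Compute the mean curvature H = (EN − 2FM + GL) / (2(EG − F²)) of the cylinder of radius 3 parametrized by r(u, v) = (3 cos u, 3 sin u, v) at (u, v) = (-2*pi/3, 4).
H = -1/6

With E = 9, F = 0, G = 1, L = -3, M = 0, N = 0, assemble
  H = (EN − 2FM + GL) / (2(EG − F²)) = -1/6.
At (u, v) = (-2*pi/3, 4): H = -1/6.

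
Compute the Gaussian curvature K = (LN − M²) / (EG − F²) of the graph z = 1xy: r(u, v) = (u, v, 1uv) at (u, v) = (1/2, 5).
K = -16/11025

Coefficients of the first fundamental form: E = v^2 + 1, F = u*v, G = u^2 + 1.
Coefficients of the second fundamental form: L = 0, M = 1/sqrt(u^2 + v^2 + 1), N = 0.
Assemble K = (LN − M²)/(EG − F²) = 1/((u^2*v^2 - (u^2 + 1)*(v^2 + 1))*(u^2 + v^2 + 1)). At (u, v) = (1/2, 5): K = -16/11025.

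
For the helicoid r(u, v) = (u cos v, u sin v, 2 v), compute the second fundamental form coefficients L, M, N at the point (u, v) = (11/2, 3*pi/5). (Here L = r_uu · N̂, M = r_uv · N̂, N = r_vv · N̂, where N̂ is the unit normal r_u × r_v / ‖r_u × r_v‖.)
L = 0;  M = -4*sqrt(137)/137;  N = 0

Compute the unit normal N̂(u, v) = (2*sin(v)/sqrt(u^2 + 4), -2*cos(v)/sqrt(u^2 + 4), u/sqrt(u^2 + 4)), and the second partials r_uu, r_uv, r_vv. Take dot products:
  L(u, v) = r_uu · N̂ = 0,
  M(u, v) = r_uv · N̂ = -2/sqrt(u^2 + 4),
  N(u, v) = r_vv · N̂ = 0.
Evaluating at (u, v) = (11/2, 3*pi/5):
  L = 0, M = -4*sqrt(137)/137, N = 0.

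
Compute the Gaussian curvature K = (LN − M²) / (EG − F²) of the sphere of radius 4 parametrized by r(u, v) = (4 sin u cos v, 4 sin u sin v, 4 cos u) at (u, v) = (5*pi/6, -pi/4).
K = 1/16

Coefficients of the first fundamental form: E = 16, F = 0, G = 16*sin(u)^2.
Coefficients of the second fundamental form: L = -4*sin(u)/Abs(sin(u)), M = 0, N = -4*sin(u)^3/Abs(sin(u)).
Assemble K = (LN − M²)/(EG − F²) = 1/16. At (u, v) = (5*pi/6, -pi/4): K = 1/16.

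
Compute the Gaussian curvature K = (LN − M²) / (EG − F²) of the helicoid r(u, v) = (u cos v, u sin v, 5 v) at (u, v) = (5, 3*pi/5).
K = -1/100

Coefficients of the first fundamental form: E = 1, F = 0, G = u^2 + 25.
Coefficients of the second fundamental form: L = 0, M = -5/sqrt(u^2 + 25), N = 0.
Assemble K = (LN − M²)/(EG − F²) = -25/(u^2 + 25)^2. At (u, v) = (5, 3*pi/5): K = -1/100.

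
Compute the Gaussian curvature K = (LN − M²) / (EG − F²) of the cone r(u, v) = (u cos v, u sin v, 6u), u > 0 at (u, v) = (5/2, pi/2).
K = 0

Coefficients of the first fundamental form: E = 37, F = 0, G = u^2.
Coefficients of the second fundamental form: L = 0, M = 0, N = 6*sqrt(37)*u^2/(37*Abs(u)).
Assemble K = (LN − M²)/(EG − F²) = 0. At (u, v) = (5/2, pi/2): K = 0.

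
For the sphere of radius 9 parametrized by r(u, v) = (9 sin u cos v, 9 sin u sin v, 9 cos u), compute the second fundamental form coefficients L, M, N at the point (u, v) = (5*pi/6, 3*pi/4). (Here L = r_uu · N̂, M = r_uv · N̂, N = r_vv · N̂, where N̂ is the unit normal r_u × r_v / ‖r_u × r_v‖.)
L = -9;  M = 0;  N = -9/4

Compute the unit normal N̂(u, v) = (sin(u)^2*cos(v)/Abs(sin(u)), sin(u)^2*sin(v)/Abs(sin(u)), sin(2*u)/(2*Abs(sin(u)))), and the second partials r_uu, r_uv, r_vv. Take dot products:
  L(u, v) = r_uu · N̂ = -9*sin(u)/Abs(sin(u)),
  M(u, v) = r_uv · N̂ = 0,
  N(u, v) = r_vv · N̂ = -9*sin(u)^3/Abs(sin(u)).
Evaluating at (u, v) = (5*pi/6, 3*pi/4):
  L = -9, M = 0, N = -9/4.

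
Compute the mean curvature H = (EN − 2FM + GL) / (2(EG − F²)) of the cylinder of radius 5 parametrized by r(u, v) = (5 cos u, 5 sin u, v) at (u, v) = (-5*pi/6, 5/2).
H = -1/10

With E = 25, F = 0, G = 1, L = -5, M = 0, N = 0, assemble
  H = (EN − 2FM + GL) / (2(EG − F²)) = -1/10.
At (u, v) = (-5*pi/6, 5/2): H = -1/10.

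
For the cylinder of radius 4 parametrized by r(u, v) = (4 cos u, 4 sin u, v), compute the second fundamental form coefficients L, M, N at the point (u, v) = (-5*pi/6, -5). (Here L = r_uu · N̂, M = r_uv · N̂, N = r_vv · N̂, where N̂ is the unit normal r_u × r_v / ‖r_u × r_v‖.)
L = -4;  M = 0;  N = 0

Compute the unit normal N̂(u, v) = (cos(u), sin(u), 0), and the second partials r_uu, r_uv, r_vv. Take dot products:
  L(u, v) = r_uu · N̂ = -4,
  M(u, v) = r_uv · N̂ = 0,
  N(u, v) = r_vv · N̂ = 0.
Evaluating at (u, v) = (-5*pi/6, -5):
  L = -4, M = 0, N = 0.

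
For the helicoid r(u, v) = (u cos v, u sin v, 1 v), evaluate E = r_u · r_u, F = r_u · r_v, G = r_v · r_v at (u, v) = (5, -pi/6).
E = 1;  F = 0;  G = 26

Partials: r_u = (cos(v), sin(v), 0), r_v = (-u*sin(v), u*cos(v), 1). As functions of (u, v):
  E = r_u · r_u = 1,
  F = r_u · r_v = 0,
  G = r_v · r_v = u^2 + 1.
Evaluating at (u, v) = (5, -pi/6): E = 1, F = 0, G = 26.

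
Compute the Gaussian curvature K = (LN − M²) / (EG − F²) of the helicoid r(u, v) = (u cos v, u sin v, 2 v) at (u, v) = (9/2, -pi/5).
K = -64/9409

Coefficients of the first fundamental form: E = 1, F = 0, G = u^2 + 4.
Coefficients of the second fundamental form: L = 0, M = -2/sqrt(u^2 + 4), N = 0.
Assemble K = (LN − M²)/(EG − F²) = -4/(u^2 + 4)^2. At (u, v) = (9/2, -pi/5): K = -64/9409.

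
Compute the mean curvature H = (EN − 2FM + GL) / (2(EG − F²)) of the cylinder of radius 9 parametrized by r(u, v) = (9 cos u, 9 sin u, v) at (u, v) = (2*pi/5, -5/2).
H = -1/18

With E = 81, F = 0, G = 1, L = -9, M = 0, N = 0, assemble
  H = (EN − 2FM + GL) / (2(EG − F²)) = -1/18.
At (u, v) = (2*pi/5, -5/2): H = -1/18.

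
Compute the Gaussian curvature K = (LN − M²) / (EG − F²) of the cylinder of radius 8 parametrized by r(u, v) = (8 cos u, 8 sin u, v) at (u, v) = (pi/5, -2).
K = 0

Coefficients of the first fundamental form: E = 64, F = 0, G = 1.
Coefficients of the second fundamental form: L = -8, M = 0, N = 0.
Assemble K = (LN − M²)/(EG − F²) = 0. At (u, v) = (pi/5, -2): K = 0.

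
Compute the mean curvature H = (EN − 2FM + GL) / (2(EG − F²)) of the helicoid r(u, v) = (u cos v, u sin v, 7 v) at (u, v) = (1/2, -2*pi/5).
H = 0

With E = 1, F = 0, G = u^2 + 49, L = 0, M = -7/sqrt(u^2 + 49), N = 0, assemble
  H = (EN − 2FM + GL) / (2(EG − F²)) = 0.
At (u, v) = (1/2, -2*pi/5): H = 0.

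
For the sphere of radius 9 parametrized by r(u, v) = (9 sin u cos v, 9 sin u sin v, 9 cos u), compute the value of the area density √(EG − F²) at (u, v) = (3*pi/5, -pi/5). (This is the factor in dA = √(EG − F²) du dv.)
√(EG − F²)|_{(3*pi/5, -pi/5)} = 81*sqrt(2*sqrt(5) + 10)/4

E = 81, F = 0, G = 81*sin(u)^2, so EG − F² = 6561*sin(u)^2. Taking the positive square root: √(EG − F²) = 81*Abs(sin(u)). At (u, v) = (3*pi/5, -pi/5): 81*sqrt(2*sqrt(5) + 10)/4.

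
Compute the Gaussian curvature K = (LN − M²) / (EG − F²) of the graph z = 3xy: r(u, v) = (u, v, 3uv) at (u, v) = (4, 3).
K = -9/51076

Coefficients of the first fundamental form: E = 9*v^2 + 1, F = 9*u*v, G = 9*u^2 + 1.
Coefficients of the second fundamental form: L = 0, M = 3/sqrt(9*u^2 + 9*v^2 + 1), N = 0.
Assemble K = (LN − M²)/(EG − F²) = -9/(81*u^4 + 162*u^2*v^2 + 18*u^2 + 81*v^4 + 18*v^2 + 1). At (u, v) = (4, 3): K = -9/51076.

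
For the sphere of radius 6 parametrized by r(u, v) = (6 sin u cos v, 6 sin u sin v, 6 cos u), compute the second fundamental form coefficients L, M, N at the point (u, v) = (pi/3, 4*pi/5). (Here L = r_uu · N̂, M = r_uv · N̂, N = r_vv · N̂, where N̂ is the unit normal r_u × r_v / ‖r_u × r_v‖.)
L = -6;  M = 0;  N = -9/2

Compute the unit normal N̂(u, v) = (sin(u)^2*cos(v)/Abs(sin(u)), sin(u)^2*sin(v)/Abs(sin(u)), sin(2*u)/(2*Abs(sin(u)))), and the second partials r_uu, r_uv, r_vv. Take dot products:
  L(u, v) = r_uu · N̂ = -6*sin(u)/Abs(sin(u)),
  M(u, v) = r_uv · N̂ = 0,
  N(u, v) = r_vv · N̂ = -6*sin(u)^3/Abs(sin(u)).
Evaluating at (u, v) = (pi/3, 4*pi/5):
  L = -6, M = 0, N = -9/2.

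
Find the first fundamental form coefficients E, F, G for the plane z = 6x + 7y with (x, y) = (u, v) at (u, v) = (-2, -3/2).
E = 37;  F = 42;  G = 50

Partials: r_u = (1, 0, 6), r_v = (0, 1, 7). As functions of (u, v):
  E = r_u · r_u = 37,
  F = r_u · r_v = 42,
  G = r_v · r_v = 50.
Evaluating at (u, v) = (-2, -3/2): E = 37, F = 42, G = 50.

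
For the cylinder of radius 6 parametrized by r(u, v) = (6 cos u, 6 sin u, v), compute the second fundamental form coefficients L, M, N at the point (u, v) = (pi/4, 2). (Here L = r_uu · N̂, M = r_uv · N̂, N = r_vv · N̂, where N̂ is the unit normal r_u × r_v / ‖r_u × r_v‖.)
L = -6;  M = 0;  N = 0

Compute the unit normal N̂(u, v) = (cos(u), sin(u), 0), and the second partials r_uu, r_uv, r_vv. Take dot products:
  L(u, v) = r_uu · N̂ = -6,
  M(u, v) = r_uv · N̂ = 0,
  N(u, v) = r_vv · N̂ = 0.
Evaluating at (u, v) = (pi/4, 2):
  L = -6, M = 0, N = 0.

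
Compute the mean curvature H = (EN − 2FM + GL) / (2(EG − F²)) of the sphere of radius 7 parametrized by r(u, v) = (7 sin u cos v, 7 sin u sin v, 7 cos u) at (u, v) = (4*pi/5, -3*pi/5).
H = -1/7

With E = 49, F = 0, G = 49*sin(u)^2, L = -7*sin(u)/Abs(sin(u)), M = 0, N = -7*sin(u)^3/Abs(sin(u)), assemble
  H = (EN − 2FM + GL) / (2(EG − F²)) = -sin(u)/(7*Abs(sin(u))).
At (u, v) = (4*pi/5, -3*pi/5): H = -1/7.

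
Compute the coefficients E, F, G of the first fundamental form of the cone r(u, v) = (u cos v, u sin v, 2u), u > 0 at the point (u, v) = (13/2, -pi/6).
E = 5;  F = 0;  G = 169/4

Partials: r_u = (cos(v), sin(v), 2), r_v = (-u*sin(v), u*cos(v), 0). As functions of (u, v):
  E = r_u · r_u = 5,
  F = r_u · r_v = 0,
  G = r_v · r_v = u^2.
Evaluating at (u, v) = (13/2, -pi/6): E = 5, F = 0, G = 169/4.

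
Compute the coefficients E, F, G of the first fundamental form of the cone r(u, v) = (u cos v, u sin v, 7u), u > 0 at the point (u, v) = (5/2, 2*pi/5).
E = 50;  F = 0;  G = 25/4

Partials: r_u = (cos(v), sin(v), 7), r_v = (-u*sin(v), u*cos(v), 0). As functions of (u, v):
  E = r_u · r_u = 50,
  F = r_u · r_v = 0,
  G = r_v · r_v = u^2.
Evaluating at (u, v) = (5/2, 2*pi/5): E = 50, F = 0, G = 25/4.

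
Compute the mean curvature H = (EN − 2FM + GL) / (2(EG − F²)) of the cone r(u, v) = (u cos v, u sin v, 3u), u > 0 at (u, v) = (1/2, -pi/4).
H = 3*sqrt(10)/10

With E = 10, F = 0, G = u^2, L = 0, M = 0, N = 3*sqrt(10)*u^2/(10*Abs(u)), assemble
  H = (EN − 2FM + GL) / (2(EG − F²)) = 3*sqrt(10)/(20*Abs(u)).
At (u, v) = (1/2, -pi/4): H = 3*sqrt(10)/10.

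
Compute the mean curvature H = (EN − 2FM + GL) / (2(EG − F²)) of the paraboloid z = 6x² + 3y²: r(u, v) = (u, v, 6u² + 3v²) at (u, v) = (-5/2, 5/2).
H = 4059*sqrt(1126)/1267876

With E = 144*u^2 + 1, F = 72*u*v, G = 36*v^2 + 1, L = 12/sqrt(144*u^2 + 36*v^2 + 1), M = 0, N = 6/sqrt(144*u^2 + 36*v^2 + 1), assemble
  H = (EN − 2FM + GL) / (2(EG − F²)) = 9*(48*u^2 + 24*v^2 + 1)/(144*u^2 + 36*v^2 + 1)^(3/2).
At (u, v) = (-5/2, 5/2): H = 4059*sqrt(1126)/1267876.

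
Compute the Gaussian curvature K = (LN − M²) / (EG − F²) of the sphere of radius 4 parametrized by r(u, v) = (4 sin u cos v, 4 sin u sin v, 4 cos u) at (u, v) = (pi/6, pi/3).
K = 1/16

Coefficients of the first fundamental form: E = 16, F = 0, G = 16*sin(u)^2.
Coefficients of the second fundamental form: L = -4*sin(u)/Abs(sin(u)), M = 0, N = -4*sin(u)^3/Abs(sin(u)).
Assemble K = (LN − M²)/(EG − F²) = 1/16. At (u, v) = (pi/6, pi/3): K = 1/16.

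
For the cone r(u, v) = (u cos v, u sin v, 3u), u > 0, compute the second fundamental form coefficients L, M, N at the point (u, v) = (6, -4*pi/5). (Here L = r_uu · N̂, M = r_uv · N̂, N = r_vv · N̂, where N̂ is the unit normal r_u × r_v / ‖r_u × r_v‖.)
L = 0;  M = 0;  N = 9*sqrt(10)/5

Compute the unit normal N̂(u, v) = (-3*sqrt(10)*u*cos(v)/(10*Abs(u)), -3*sqrt(10)*u*sin(v)/(10*Abs(u)), sqrt(10)*u/(10*Abs(u))), and the second partials r_uu, r_uv, r_vv. Take dot products:
  L(u, v) = r_uu · N̂ = 0,
  M(u, v) = r_uv · N̂ = 0,
  N(u, v) = r_vv · N̂ = 3*sqrt(10)*u^2/(10*Abs(u)).
Evaluating at (u, v) = (6, -4*pi/5):
  L = 0, M = 0, N = 9*sqrt(10)/5.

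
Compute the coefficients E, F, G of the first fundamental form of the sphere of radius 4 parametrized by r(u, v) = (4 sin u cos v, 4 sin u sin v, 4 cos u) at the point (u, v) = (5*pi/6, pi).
E = 16;  F = 0;  G = 4

Partials: r_u = (4*cos(u)*cos(v), 4*sin(v)*cos(u), -4*sin(u)), r_v = (-4*sin(u)*sin(v), 4*sin(u)*cos(v), 0). As functions of (u, v):
  E = r_u · r_u = 16,
  F = r_u · r_v = 0,
  G = r_v · r_v = 16*sin(u)^2.
Evaluating at (u, v) = (5*pi/6, pi): E = 16, F = 0, G = 4.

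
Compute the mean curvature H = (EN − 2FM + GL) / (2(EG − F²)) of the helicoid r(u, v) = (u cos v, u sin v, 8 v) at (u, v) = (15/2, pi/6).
H = 0

With E = 1, F = 0, G = u^2 + 64, L = 0, M = -8/sqrt(u^2 + 64), N = 0, assemble
  H = (EN − 2FM + GL) / (2(EG − F²)) = 0.
At (u, v) = (15/2, pi/6): H = 0.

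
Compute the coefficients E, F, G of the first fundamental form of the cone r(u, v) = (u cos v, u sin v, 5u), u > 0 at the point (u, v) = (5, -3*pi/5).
E = 26;  F = 0;  G = 25

Partials: r_u = (cos(v), sin(v), 5), r_v = (-u*sin(v), u*cos(v), 0). As functions of (u, v):
  E = r_u · r_u = 26,
  F = r_u · r_v = 0,
  G = r_v · r_v = u^2.
Evaluating at (u, v) = (5, -3*pi/5): E = 26, F = 0, G = 25.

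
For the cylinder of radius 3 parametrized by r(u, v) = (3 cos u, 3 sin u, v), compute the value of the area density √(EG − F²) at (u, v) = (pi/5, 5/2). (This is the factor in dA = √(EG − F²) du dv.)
√(EG − F²)|_{(pi/5, 5/2)} = 3

E = 9, F = 0, G = 1, so EG − F² = 9. Taking the positive square root: √(EG − F²) = 3. At (u, v) = (pi/5, 5/2): 3.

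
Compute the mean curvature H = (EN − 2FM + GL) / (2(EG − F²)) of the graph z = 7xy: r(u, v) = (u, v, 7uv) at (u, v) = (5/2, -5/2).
H = 8575*sqrt(2454)/3011058

With E = 49*v^2 + 1, F = 49*u*v, G = 49*u^2 + 1, L = 0, M = 7/sqrt(49*u^2 + 49*v^2 + 1), N = 0, assemble
  H = (EN − 2FM + GL) / (2(EG − F²)) = -343*u*v/(49*u^2 + 49*v^2 + 1)^(3/2).
At (u, v) = (5/2, -5/2): H = 8575*sqrt(2454)/3011058.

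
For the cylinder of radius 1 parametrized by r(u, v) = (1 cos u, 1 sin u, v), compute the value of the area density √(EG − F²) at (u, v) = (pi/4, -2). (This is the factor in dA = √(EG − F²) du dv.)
√(EG − F²)|_{(pi/4, -2)} = 1

E = 1, F = 0, G = 1, so EG − F² = 1. Taking the positive square root: √(EG − F²) = 1. At (u, v) = (pi/4, -2): 1.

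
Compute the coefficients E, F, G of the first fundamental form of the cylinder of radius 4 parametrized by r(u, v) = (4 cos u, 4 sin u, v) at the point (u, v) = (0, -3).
E = 16;  F = 0;  G = 1

Partials: r_u = (-4*sin(u), 4*cos(u), 0), r_v = (0, 0, 1). As functions of (u, v):
  E = r_u · r_u = 16,
  F = r_u · r_v = 0,
  G = r_v · r_v = 1.
Evaluating at (u, v) = (0, -3): E = 16, F = 0, G = 1.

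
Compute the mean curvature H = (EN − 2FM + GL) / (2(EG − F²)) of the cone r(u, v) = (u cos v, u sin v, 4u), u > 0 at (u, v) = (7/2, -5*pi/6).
H = 4*sqrt(17)/119

With E = 17, F = 0, G = u^2, L = 0, M = 0, N = 4*sqrt(17)*u^2/(17*Abs(u)), assemble
  H = (EN − 2FM + GL) / (2(EG − F²)) = 2*sqrt(17)/(17*Abs(u)).
At (u, v) = (7/2, -5*pi/6): H = 4*sqrt(17)/119.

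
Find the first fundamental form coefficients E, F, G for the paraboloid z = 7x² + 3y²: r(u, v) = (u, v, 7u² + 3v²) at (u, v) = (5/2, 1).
E = 1226;  F = 210;  G = 37

Partials: r_u = (1, 0, 14*u), r_v = (0, 1, 6*v). As functions of (u, v):
  E = r_u · r_u = 196*u^2 + 1,
  F = r_u · r_v = 84*u*v,
  G = r_v · r_v = 36*v^2 + 1.
Evaluating at (u, v) = (5/2, 1): E = 1226, F = 210, G = 37.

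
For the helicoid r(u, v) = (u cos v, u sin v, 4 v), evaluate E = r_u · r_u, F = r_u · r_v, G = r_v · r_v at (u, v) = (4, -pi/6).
E = 1;  F = 0;  G = 32

Partials: r_u = (cos(v), sin(v), 0), r_v = (-u*sin(v), u*cos(v), 4). As functions of (u, v):
  E = r_u · r_u = 1,
  F = r_u · r_v = 0,
  G = r_v · r_v = u^2 + 16.
Evaluating at (u, v) = (4, -pi/6): E = 1, F = 0, G = 32.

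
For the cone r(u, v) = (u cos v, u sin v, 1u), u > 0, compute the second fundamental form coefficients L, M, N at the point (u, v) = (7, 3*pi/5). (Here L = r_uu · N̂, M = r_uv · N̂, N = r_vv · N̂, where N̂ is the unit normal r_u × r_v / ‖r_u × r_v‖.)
L = 0;  M = 0;  N = 7*sqrt(2)/2

Compute the unit normal N̂(u, v) = (-sqrt(2)*u*cos(v)/(2*Abs(u)), -sqrt(2)*u*sin(v)/(2*Abs(u)), sqrt(2)*u/(2*Abs(u))), and the second partials r_uu, r_uv, r_vv. Take dot products:
  L(u, v) = r_uu · N̂ = 0,
  M(u, v) = r_uv · N̂ = 0,
  N(u, v) = r_vv · N̂ = sqrt(2)*u^2/(2*Abs(u)).
Evaluating at (u, v) = (7, 3*pi/5):
  L = 0, M = 0, N = 7*sqrt(2)/2.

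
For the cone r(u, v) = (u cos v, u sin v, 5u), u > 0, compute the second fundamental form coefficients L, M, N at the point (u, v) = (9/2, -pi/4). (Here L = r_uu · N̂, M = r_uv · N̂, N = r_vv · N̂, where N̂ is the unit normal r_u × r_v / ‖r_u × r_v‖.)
L = 0;  M = 0;  N = 45*sqrt(26)/52

Compute the unit normal N̂(u, v) = (-5*sqrt(26)*u*cos(v)/(26*Abs(u)), -5*sqrt(26)*u*sin(v)/(26*Abs(u)), sqrt(26)*u/(26*Abs(u))), and the second partials r_uu, r_uv, r_vv. Take dot products:
  L(u, v) = r_uu · N̂ = 0,
  M(u, v) = r_uv · N̂ = 0,
  N(u, v) = r_vv · N̂ = 5*sqrt(26)*u^2/(26*Abs(u)).
Evaluating at (u, v) = (9/2, -pi/4):
  L = 0, M = 0, N = 45*sqrt(26)/52.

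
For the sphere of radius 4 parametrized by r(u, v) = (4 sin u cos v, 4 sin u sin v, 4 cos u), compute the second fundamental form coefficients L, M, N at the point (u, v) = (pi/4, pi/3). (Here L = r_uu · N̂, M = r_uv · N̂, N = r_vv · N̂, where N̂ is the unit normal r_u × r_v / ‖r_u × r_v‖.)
L = -4;  M = 0;  N = -2

Compute the unit normal N̂(u, v) = (sin(u)^2*cos(v)/Abs(sin(u)), sin(u)^2*sin(v)/Abs(sin(u)), sin(2*u)/(2*Abs(sin(u)))), and the second partials r_uu, r_uv, r_vv. Take dot products:
  L(u, v) = r_uu · N̂ = -4*sin(u)/Abs(sin(u)),
  M(u, v) = r_uv · N̂ = 0,
  N(u, v) = r_vv · N̂ = -4*sin(u)^3/Abs(sin(u)).
Evaluating at (u, v) = (pi/4, pi/3):
  L = -4, M = 0, N = -2.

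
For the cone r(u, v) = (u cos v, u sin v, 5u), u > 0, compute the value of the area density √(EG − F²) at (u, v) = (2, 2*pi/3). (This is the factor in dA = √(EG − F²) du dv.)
√(EG − F²)|_{(2, 2*pi/3)} = 2*sqrt(26)

E = 26, F = 0, G = u^2, so EG − F² = 26*u^2. Taking the positive square root: √(EG − F²) = sqrt(26)*Abs(u). At (u, v) = (2, 2*pi/3): 2*sqrt(26).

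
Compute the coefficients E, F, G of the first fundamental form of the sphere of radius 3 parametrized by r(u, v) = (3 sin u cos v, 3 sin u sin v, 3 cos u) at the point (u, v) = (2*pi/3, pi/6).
E = 9;  F = 0;  G = 27/4

Partials: r_u = (3*cos(u)*cos(v), 3*sin(v)*cos(u), -3*sin(u)), r_v = (-3*sin(u)*sin(v), 3*sin(u)*cos(v), 0). As functions of (u, v):
  E = r_u · r_u = 9,
  F = r_u · r_v = 0,
  G = r_v · r_v = 9*sin(u)^2.
Evaluating at (u, v) = (2*pi/3, pi/6): E = 9, F = 0, G = 27/4.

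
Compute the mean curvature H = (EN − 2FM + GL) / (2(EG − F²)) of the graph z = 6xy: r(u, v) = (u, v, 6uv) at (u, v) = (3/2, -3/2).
H = 486*sqrt(163)/26569

With E = 36*v^2 + 1, F = 36*u*v, G = 36*u^2 + 1, L = 0, M = 6/sqrt(36*u^2 + 36*v^2 + 1), N = 0, assemble
  H = (EN − 2FM + GL) / (2(EG − F²)) = -216*u*v/(36*u^2 + 36*v^2 + 1)^(3/2).
At (u, v) = (3/2, -3/2): H = 486*sqrt(163)/26569.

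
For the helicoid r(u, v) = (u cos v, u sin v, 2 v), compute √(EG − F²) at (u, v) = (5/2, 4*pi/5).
√(EG − F²)|_{(5/2, 4*pi/5)} = sqrt(41)/2

E = 1, F = 0, G = u^2 + 4; EG − F² = u^2 + 4; √(EG − F²) = sqrt(u^2 + 4). At the given point: sqrt(41)/2.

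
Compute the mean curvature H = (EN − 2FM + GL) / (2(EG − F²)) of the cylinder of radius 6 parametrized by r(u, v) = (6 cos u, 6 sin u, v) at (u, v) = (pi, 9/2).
H = -1/12

With E = 36, F = 0, G = 1, L = -6, M = 0, N = 0, assemble
  H = (EN − 2FM + GL) / (2(EG − F²)) = -1/12.
At (u, v) = (pi, 9/2): H = -1/12.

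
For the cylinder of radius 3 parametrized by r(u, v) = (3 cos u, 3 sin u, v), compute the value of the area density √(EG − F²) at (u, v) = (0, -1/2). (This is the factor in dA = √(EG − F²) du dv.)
√(EG − F²)|_{(0, -1/2)} = 3

E = 9, F = 0, G = 1, so EG − F² = 9. Taking the positive square root: √(EG − F²) = 3. At (u, v) = (0, -1/2): 3.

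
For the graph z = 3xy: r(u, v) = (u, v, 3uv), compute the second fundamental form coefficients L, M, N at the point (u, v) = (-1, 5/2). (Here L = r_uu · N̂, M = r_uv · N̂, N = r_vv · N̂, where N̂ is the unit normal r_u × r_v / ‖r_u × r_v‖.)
L = 0;  M = 6*sqrt(265)/265;  N = 0

Compute the unit normal N̂(u, v) = (-3*v/sqrt(9*u^2 + 9*v^2 + 1), -3*u/sqrt(9*u^2 + 9*v^2 + 1), 1/sqrt(9*u^2 + 9*v^2 + 1)), and the second partials r_uu, r_uv, r_vv. Take dot products:
  L(u, v) = r_uu · N̂ = 0,
  M(u, v) = r_uv · N̂ = 3/sqrt(9*u^2 + 9*v^2 + 1),
  N(u, v) = r_vv · N̂ = 0.
Evaluating at (u, v) = (-1, 5/2):
  L = 0, M = 6*sqrt(265)/265, N = 0.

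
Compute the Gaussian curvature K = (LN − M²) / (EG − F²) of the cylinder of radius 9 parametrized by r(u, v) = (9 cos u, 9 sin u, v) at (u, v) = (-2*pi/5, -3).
K = 0

Coefficients of the first fundamental form: E = 81, F = 0, G = 1.
Coefficients of the second fundamental form: L = -9, M = 0, N = 0.
Assemble K = (LN − M²)/(EG − F²) = 0. At (u, v) = (-2*pi/5, -3): K = 0.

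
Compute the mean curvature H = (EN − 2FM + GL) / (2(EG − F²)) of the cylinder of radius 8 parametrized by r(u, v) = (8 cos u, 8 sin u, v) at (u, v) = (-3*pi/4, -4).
H = -1/16

With E = 64, F = 0, G = 1, L = -8, M = 0, N = 0, assemble
  H = (EN − 2FM + GL) / (2(EG − F²)) = -1/16.
At (u, v) = (-3*pi/4, -4): H = -1/16.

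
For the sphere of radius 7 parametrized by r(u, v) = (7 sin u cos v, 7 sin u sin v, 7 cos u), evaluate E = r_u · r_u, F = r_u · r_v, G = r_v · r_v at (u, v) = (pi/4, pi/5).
E = 49;  F = 0;  G = 49/2

Partials: r_u = (7*cos(u)*cos(v), 7*sin(v)*cos(u), -7*sin(u)), r_v = (-7*sin(u)*sin(v), 7*sin(u)*cos(v), 0). As functions of (u, v):
  E = r_u · r_u = 49,
  F = r_u · r_v = 0,
  G = r_v · r_v = 49*sin(u)^2.
Evaluating at (u, v) = (pi/4, pi/5): E = 49, F = 0, G = 49/2.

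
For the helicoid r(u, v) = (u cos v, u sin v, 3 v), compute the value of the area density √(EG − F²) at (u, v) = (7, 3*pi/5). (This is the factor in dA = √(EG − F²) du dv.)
√(EG − F²)|_{(7, 3*pi/5)} = sqrt(58)

E = 1, F = 0, G = u^2 + 9, so EG − F² = u^2 + 9. Taking the positive square root: √(EG − F²) = sqrt(u^2 + 9). At (u, v) = (7, 3*pi/5): sqrt(58).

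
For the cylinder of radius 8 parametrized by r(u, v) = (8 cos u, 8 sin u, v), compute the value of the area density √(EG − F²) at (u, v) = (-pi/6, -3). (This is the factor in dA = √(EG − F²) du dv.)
√(EG − F²)|_{(-pi/6, -3)} = 8

E = 64, F = 0, G = 1, so EG − F² = 64. Taking the positive square root: √(EG − F²) = 8. At (u, v) = (-pi/6, -3): 8.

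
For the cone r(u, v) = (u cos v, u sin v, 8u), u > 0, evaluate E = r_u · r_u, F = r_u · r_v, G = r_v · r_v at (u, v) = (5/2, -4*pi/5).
E = 65;  F = 0;  G = 25/4

Partials: r_u = (cos(v), sin(v), 8), r_v = (-u*sin(v), u*cos(v), 0). As functions of (u, v):
  E = r_u · r_u = 65,
  F = r_u · r_v = 0,
  G = r_v · r_v = u^2.
Evaluating at (u, v) = (5/2, -4*pi/5): E = 65, F = 0, G = 25/4.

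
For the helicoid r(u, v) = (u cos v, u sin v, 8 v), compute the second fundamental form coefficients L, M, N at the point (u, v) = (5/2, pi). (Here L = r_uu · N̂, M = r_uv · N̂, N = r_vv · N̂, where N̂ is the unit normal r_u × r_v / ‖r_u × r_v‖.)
L = 0;  M = -16*sqrt(281)/281;  N = 0

Compute the unit normal N̂(u, v) = (8*sin(v)/sqrt(u^2 + 64), -8*cos(v)/sqrt(u^2 + 64), u/sqrt(u^2 + 64)), and the second partials r_uu, r_uv, r_vv. Take dot products:
  L(u, v) = r_uu · N̂ = 0,
  M(u, v) = r_uv · N̂ = -8/sqrt(u^2 + 64),
  N(u, v) = r_vv · N̂ = 0.
Evaluating at (u, v) = (5/2, pi):
  L = 0, M = -16*sqrt(281)/281, N = 0.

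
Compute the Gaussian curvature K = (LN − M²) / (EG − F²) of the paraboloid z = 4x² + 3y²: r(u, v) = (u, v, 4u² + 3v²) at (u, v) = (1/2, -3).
K = 48/116281

Coefficients of the first fundamental form: E = 64*u^2 + 1, F = 48*u*v, G = 36*v^2 + 1.
Coefficients of the second fundamental form: L = 8/sqrt(64*u^2 + 36*v^2 + 1), M = 0, N = 6/sqrt(64*u^2 + 36*v^2 + 1).
Assemble K = (LN − M²)/(EG − F²) = 48/(4096*u^4 + 4608*u^2*v^2 + 128*u^2 + 1296*v^4 + 72*v^2 + 1). At (u, v) = (1/2, -3): K = 48/116281.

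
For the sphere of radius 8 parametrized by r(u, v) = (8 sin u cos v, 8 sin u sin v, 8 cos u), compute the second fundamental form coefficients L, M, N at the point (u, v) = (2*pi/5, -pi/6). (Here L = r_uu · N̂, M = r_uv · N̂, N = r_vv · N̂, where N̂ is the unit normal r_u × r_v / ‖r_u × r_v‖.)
L = -8;  M = 0;  N = -5 - sqrt(5)

Compute the unit normal N̂(u, v) = (sin(u)^2*cos(v)/Abs(sin(u)), sin(u)^2*sin(v)/Abs(sin(u)), sin(2*u)/(2*Abs(sin(u)))), and the second partials r_uu, r_uv, r_vv. Take dot products:
  L(u, v) = r_uu · N̂ = -8*sin(u)/Abs(sin(u)),
  M(u, v) = r_uv · N̂ = 0,
  N(u, v) = r_vv · N̂ = -8*sin(u)^3/Abs(sin(u)).
Evaluating at (u, v) = (2*pi/5, -pi/6):
  L = -8, M = 0, N = -5 - sqrt(5).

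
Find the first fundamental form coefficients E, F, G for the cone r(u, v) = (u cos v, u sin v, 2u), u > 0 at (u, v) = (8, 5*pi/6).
E = 5;  F = 0;  G = 64

Partials: r_u = (cos(v), sin(v), 2), r_v = (-u*sin(v), u*cos(v), 0). As functions of (u, v):
  E = r_u · r_u = 5,
  F = r_u · r_v = 0,
  G = r_v · r_v = u^2.
Evaluating at (u, v) = (8, 5*pi/6): E = 5, F = 0, G = 64.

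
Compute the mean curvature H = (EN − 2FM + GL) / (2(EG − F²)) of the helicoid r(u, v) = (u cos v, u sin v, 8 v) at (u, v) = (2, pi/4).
H = 0

With E = 1, F = 0, G = u^2 + 64, L = 0, M = -8/sqrt(u^2 + 64), N = 0, assemble
  H = (EN − 2FM + GL) / (2(EG − F²)) = 0.
At (u, v) = (2, pi/4): H = 0.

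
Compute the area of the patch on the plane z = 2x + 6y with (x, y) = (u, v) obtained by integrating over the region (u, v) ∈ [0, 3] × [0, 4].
Area = 12*sqrt(41)

Area = ∫∫ √(EG − F²) du dv with √(EG − F²) = sqrt(41). Integrating over [0, 3] × [0, 4] gives 12*sqrt(41).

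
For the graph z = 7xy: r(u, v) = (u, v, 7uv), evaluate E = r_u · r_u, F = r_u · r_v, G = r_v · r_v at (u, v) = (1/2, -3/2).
E = 445/4;  F = -147/4;  G = 53/4

Partials: r_u = (1, 0, 7*v), r_v = (0, 1, 7*u). As functions of (u, v):
  E = r_u · r_u = 49*v^2 + 1,
  F = r_u · r_v = 49*u*v,
  G = r_v · r_v = 49*u^2 + 1.
Evaluating at (u, v) = (1/2, -3/2): E = 445/4, F = -147/4, G = 53/4.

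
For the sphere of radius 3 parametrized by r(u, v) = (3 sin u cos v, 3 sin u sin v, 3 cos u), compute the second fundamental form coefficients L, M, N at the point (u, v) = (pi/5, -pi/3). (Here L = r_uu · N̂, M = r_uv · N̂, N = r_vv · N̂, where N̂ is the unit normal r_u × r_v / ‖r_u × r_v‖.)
L = -3;  M = 0;  N = -15/8 + 3*sqrt(5)/8

Compute the unit normal N̂(u, v) = (sin(u)^2*cos(v)/Abs(sin(u)), sin(u)^2*sin(v)/Abs(sin(u)), sin(2*u)/(2*Abs(sin(u)))), and the second partials r_uu, r_uv, r_vv. Take dot products:
  L(u, v) = r_uu · N̂ = -3*sin(u)/Abs(sin(u)),
  M(u, v) = r_uv · N̂ = 0,
  N(u, v) = r_vv · N̂ = -3*sin(u)^3/Abs(sin(u)).
Evaluating at (u, v) = (pi/5, -pi/3):
  L = -3, M = 0, N = -15/8 + 3*sqrt(5)/8.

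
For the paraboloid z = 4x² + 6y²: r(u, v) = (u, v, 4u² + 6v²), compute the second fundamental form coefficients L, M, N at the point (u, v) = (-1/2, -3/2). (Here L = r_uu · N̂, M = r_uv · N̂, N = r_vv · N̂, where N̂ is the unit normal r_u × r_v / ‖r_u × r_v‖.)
L = 8*sqrt(341)/341;  M = 0;  N = 12*sqrt(341)/341

Compute the unit normal N̂(u, v) = (-8*u/sqrt(64*u^2 + 144*v^2 + 1), -12*v/sqrt(64*u^2 + 144*v^2 + 1), 1/sqrt(64*u^2 + 144*v^2 + 1)), and the second partials r_uu, r_uv, r_vv. Take dot products:
  L(u, v) = r_uu · N̂ = 8/sqrt(64*u^2 + 144*v^2 + 1),
  M(u, v) = r_uv · N̂ = 0,
  N(u, v) = r_vv · N̂ = 12/sqrt(64*u^2 + 144*v^2 + 1).
Evaluating at (u, v) = (-1/2, -3/2):
  L = 8*sqrt(341)/341, M = 0, N = 12*sqrt(341)/341.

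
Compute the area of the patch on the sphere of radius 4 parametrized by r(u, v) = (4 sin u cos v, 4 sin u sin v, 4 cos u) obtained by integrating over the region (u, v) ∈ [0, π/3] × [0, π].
Area = 8*pi

Area = ∫∫ √(EG − F²) du dv with √(EG − F²) = 16*Abs(sin(u)). Integrating over [0, π/3] × [0, π] gives 8*pi.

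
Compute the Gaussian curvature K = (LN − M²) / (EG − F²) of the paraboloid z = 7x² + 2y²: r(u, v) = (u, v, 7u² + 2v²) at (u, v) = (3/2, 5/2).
K = 14/73441

Coefficients of the first fundamental form: E = 196*u^2 + 1, F = 56*u*v, G = 16*v^2 + 1.
Coefficients of the second fundamental form: L = 14/sqrt(196*u^2 + 16*v^2 + 1), M = 0, N = 4/sqrt(196*u^2 + 16*v^2 + 1).
Assemble K = (LN − M²)/(EG − F²) = 56/(38416*u^4 + 6272*u^2*v^2 + 392*u^2 + 256*v^4 + 32*v^2 + 1). At (u, v) = (3/2, 5/2): K = 14/73441.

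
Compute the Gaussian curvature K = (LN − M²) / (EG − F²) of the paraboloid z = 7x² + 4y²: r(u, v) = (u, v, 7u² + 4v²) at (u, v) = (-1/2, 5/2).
K = 28/50625

Coefficients of the first fundamental form: E = 196*u^2 + 1, F = 112*u*v, G = 64*v^2 + 1.
Coefficients of the second fundamental form: L = 14/sqrt(196*u^2 + 64*v^2 + 1), M = 0, N = 8/sqrt(196*u^2 + 64*v^2 + 1).
Assemble K = (LN − M²)/(EG − F²) = 112/(38416*u^4 + 25088*u^2*v^2 + 392*u^2 + 4096*v^4 + 128*v^2 + 1). At (u, v) = (-1/2, 5/2): K = 28/50625.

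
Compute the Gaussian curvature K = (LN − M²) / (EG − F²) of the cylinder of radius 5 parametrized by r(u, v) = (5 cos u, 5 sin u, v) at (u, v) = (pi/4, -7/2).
K = 0

Coefficients of the first fundamental form: E = 25, F = 0, G = 1.
Coefficients of the second fundamental form: L = -5, M = 0, N = 0.
Assemble K = (LN − M²)/(EG − F²) = 0. At (u, v) = (pi/4, -7/2): K = 0.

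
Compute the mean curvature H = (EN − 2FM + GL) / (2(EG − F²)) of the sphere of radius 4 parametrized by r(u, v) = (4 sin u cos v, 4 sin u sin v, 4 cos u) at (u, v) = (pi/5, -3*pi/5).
H = -1/4

With E = 16, F = 0, G = 16*sin(u)^2, L = -4*sin(u)/Abs(sin(u)), M = 0, N = -4*sin(u)^3/Abs(sin(u)), assemble
  H = (EN − 2FM + GL) / (2(EG − F²)) = -sin(u)/(4*Abs(sin(u))).
At (u, v) = (pi/5, -3*pi/5): H = -1/4.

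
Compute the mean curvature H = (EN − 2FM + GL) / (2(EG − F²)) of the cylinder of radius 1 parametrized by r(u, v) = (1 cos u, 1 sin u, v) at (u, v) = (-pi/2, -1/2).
H = -1/2

With E = 1, F = 0, G = 1, L = -1, M = 0, N = 0, assemble
  H = (EN − 2FM + GL) / (2(EG − F²)) = -1/2.
At (u, v) = (-pi/2, -1/2): H = -1/2.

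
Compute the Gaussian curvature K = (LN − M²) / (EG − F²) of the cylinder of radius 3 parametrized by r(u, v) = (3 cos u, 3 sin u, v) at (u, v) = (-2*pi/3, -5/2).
K = 0

Coefficients of the first fundamental form: E = 9, F = 0, G = 1.
Coefficients of the second fundamental form: L = -3, M = 0, N = 0.
Assemble K = (LN − M²)/(EG − F²) = 0. At (u, v) = (-2*pi/3, -5/2): K = 0.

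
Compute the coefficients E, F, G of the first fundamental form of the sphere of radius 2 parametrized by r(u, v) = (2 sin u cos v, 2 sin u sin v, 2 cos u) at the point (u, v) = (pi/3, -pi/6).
E = 4;  F = 0;  G = 3

Partials: r_u = (2*cos(u)*cos(v), 2*sin(v)*cos(u), -2*sin(u)), r_v = (-2*sin(u)*sin(v), 2*sin(u)*cos(v), 0). As functions of (u, v):
  E = r_u · r_u = 4,
  F = r_u · r_v = 0,
  G = r_v · r_v = 4*sin(u)^2.
Evaluating at (u, v) = (pi/3, -pi/6): E = 4, F = 0, G = 3.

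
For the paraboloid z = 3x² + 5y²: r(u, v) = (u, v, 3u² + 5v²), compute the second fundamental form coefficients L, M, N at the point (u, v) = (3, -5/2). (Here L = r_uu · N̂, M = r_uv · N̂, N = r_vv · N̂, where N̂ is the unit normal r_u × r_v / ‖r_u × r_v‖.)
L = 3*sqrt(38)/95;  M = 0;  N = sqrt(38)/19

Compute the unit normal N̂(u, v) = (-6*u/sqrt(36*u^2 + 100*v^2 + 1), -10*v/sqrt(36*u^2 + 100*v^2 + 1), 1/sqrt(36*u^2 + 100*v^2 + 1)), and the second partials r_uu, r_uv, r_vv. Take dot products:
  L(u, v) = r_uu · N̂ = 6/sqrt(36*u^2 + 100*v^2 + 1),
  M(u, v) = r_uv · N̂ = 0,
  N(u, v) = r_vv · N̂ = 10/sqrt(36*u^2 + 100*v^2 + 1).
Evaluating at (u, v) = (3, -5/2):
  L = 3*sqrt(38)/95, M = 0, N = sqrt(38)/19.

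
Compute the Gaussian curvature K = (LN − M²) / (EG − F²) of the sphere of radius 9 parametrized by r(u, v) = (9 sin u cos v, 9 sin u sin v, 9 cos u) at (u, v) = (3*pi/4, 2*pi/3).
K = 1/81

Coefficients of the first fundamental form: E = 81, F = 0, G = 81*sin(u)^2.
Coefficients of the second fundamental form: L = -9*sin(u)/Abs(sin(u)), M = 0, N = -9*sin(u)^3/Abs(sin(u)).
Assemble K = (LN − M²)/(EG − F²) = 1/81. At (u, v) = (3*pi/4, 2*pi/3): K = 1/81.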